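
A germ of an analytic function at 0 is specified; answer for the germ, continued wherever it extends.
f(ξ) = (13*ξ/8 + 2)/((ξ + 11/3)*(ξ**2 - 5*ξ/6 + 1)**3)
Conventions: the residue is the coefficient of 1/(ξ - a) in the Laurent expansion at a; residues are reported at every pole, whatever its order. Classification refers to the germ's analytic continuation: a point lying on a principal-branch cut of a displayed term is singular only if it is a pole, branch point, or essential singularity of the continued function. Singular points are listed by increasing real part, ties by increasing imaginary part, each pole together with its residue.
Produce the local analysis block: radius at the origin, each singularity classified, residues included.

Radius of convergence at 0: 1.
At -11/3: a pole of order 1; residue -19/25725.
At (5/12) - ((1/12)*sqrt(119))*i: a pole of order 3; residue (19/51450) + ((4463183/252773850)*sqrt(119))*i.
At (5/12) + ((1/12)*sqrt(119))*i: a pole of order 3; residue (19/51450) - ((4463183/252773850)*sqrt(119))*i.

Denominator factor (ξ**2 - 5*ξ/6 + 1)^3: discriminant -119/36, complex-conjugate roots (5/12) + ((1/12)*sqrt(119))*i and (5/12) - ((1/12)*sqrt(119))*i; poles of order 3, moduli 1 and 1.
Denominator factor (ξ + 11/3): pole of order 1 at -11/3, modulus 11/3.
The radius of convergence is the smallest modulus among the singular points: 1.
At the order-1 pole -11/3 set g(ξ) = (ξ - (-11/3))*f(ξ) = (13*ξ/8 + 2)/(ξ**2 - 5*ξ/6 + 1)**3.
Simple pole: residue = g(a) at a = -11/3, which is -19/25725.
The factor ξ**2 - 5*ξ/6 + 1 splits as (ξ - a)(ξ - a') with a = (5/12) - ((1/12)*sqrt(119))*i, a' = (5/12) + ((1/12)*sqrt(119))*i. At the order-3 pole a set g(ξ) = (ξ - a)^3*f(ξ) = [(13*ξ/8 + 2)/(ξ + 11/3)] / (ξ - a')^3.
Order-3 pole: residue = g''(a)/2; g''((5/12) - ((1/12)*sqrt(119))*i) = (19/25725) + ((4463183/126386925)*sqrt(119))*i, so the residue is (19/51450) + ((4463183/252773850)*sqrt(119))*i.
The factor ξ**2 - 5*ξ/6 + 1 splits as (ξ - a)(ξ - a') with a = (5/12) + ((1/12)*sqrt(119))*i, a' = (5/12) - ((1/12)*sqrt(119))*i. At the order-3 pole a set g(ξ) = (ξ - a)^3*f(ξ) = [(13*ξ/8 + 2)/(ξ + 11/3)] / (ξ - a')^3.
Order-3 pole: residue = g''(a)/2; g''((5/12) + ((1/12)*sqrt(119))*i) = (19/25725) - ((4463183/126386925)*sqrt(119))*i, so the residue is (19/51450) - ((4463183/252773850)*sqrt(119))*i.
List the singular points by increasing real part (a conjugate pair: the negative imaginary part first).


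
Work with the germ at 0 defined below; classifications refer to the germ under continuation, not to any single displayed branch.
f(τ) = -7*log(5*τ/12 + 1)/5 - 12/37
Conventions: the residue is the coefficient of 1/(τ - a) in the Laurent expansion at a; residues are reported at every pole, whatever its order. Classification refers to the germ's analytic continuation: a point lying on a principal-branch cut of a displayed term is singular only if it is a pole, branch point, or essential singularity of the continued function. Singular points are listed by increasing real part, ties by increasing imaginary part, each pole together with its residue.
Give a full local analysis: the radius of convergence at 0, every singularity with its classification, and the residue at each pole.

Branch term (-7/5)*log(1 - τ/(-12/5)): its argument vanishes at τ = -12/5, a logarithmic branch point, modulus 12/5.
The radius of convergence is the smallest modulus among the singular points: 12/5.

Radius of convergence at 0: 12/5.
At -12/5: a logarithmic branch point.


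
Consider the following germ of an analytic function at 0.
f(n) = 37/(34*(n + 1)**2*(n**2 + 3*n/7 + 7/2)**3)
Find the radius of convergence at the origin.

Denominator factor (n + 1)^2: pole of order 2 at -1, modulus 1.
Denominator factor (n**2 + 3*n/7 + 7/2)^3: discriminant -677/49, complex-conjugate roots (-3/14) + ((1/14)*sqrt(677))*i and (-3/14) - ((1/14)*sqrt(677))*i; poles of order 3, moduli (1/2)*sqrt(14) and (1/2)*sqrt(14).
The radius of convergence is the smallest modulus among the singular points: 1.

The radius of convergence is 1.


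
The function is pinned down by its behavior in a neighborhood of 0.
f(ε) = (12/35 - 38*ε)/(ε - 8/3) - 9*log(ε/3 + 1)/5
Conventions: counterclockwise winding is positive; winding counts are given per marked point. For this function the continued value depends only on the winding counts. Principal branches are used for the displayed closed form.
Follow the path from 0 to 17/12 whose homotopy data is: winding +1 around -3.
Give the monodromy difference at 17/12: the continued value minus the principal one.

Continued minus principal equals -(18/5)*pi*i.

The rational part is single-valued and drops out of the difference; each branch term changes only by its own monodromy.
(-9/5)*log(1 - ε/(-3)): each positive loop around -3 adds 2*pi*i to the log, so winding +1 contributes (-9/5)*(1)*2*pi*i = -(18/5)*pi*i.
Summing the contributions at ε = 17/12 gives -(18/5)*pi*i.


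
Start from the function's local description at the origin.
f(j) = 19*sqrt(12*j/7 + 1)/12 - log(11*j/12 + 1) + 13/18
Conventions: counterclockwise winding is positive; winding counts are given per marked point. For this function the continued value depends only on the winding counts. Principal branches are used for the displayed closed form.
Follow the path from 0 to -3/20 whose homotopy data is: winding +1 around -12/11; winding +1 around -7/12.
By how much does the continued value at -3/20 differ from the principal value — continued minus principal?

Continued minus principal equals (-(19/210)*sqrt(910)) - ((2)*pi)*i.

The rational part is single-valued and drops out of the difference; each branch term changes only by its own monodromy.
(19/12)*sqrt(1 - j/(-7/12)): winding +1 is odd, the square root flips sign, contributing -2*(19/12)*sqrt(1 - (-3/20)/(-7/12)) = -2*(19/12)*sqrt(26/35) = -(19/210)*sqrt(910).
(-1)*log(1 - j/(-12/11)): each positive loop around -12/11 adds 2*pi*i to the log, so winding +1 contributes (-1)*(1)*2*pi*i = -(2)*pi*i.
Summing the contributions at j = -3/20 gives (-(19/210)*sqrt(910)) - ((2)*pi)*i.


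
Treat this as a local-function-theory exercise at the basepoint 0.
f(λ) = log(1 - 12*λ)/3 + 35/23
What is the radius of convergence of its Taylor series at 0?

The radius of convergence is 1/12.

Branch term (1/3)*log(1 - λ/(1/12)): its argument vanishes at λ = 1/12, a logarithmic branch point, modulus 1/12.
The radius of convergence is the smallest modulus among the singular points: 1/12.


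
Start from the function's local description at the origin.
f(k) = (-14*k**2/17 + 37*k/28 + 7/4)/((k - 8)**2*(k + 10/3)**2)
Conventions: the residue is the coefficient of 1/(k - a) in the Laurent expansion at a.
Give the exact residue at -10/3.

The residue is 24597/668168.

At the order-2 pole -10/3 set g(k) = (k - (-10/3))^2*f(k) = (-14*k**2/17 + 37*k/28 + 7/4)/(k - 8)**2.
Order-2 pole: residue = g'(a); g'(-10/3) = 24597/668168, so the residue is 24597/668168.


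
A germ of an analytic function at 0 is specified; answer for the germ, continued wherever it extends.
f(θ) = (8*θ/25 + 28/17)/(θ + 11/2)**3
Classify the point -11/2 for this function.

The point is a pole of order 3.

The denominator factor θ + 11/2 vanishes at -11/2 and appears to the power 3; the numerator there equals -48/425, nonzero, and no other factor vanishes.
Hence a pole whose order is the multiplicity, 3.


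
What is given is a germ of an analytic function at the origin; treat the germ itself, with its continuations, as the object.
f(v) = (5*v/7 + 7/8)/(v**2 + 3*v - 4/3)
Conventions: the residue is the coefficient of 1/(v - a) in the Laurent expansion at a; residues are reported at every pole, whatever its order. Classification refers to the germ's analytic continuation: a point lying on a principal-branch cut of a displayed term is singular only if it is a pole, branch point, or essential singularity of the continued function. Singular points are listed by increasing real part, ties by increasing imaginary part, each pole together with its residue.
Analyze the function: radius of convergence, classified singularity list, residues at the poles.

Radius of convergence at 0: -3/2 + (1/6)*sqrt(129).
At -3/2 - (1/6)*sqrt(129): a pole of order 1; residue 5/14 + (11/2408)*sqrt(129).
At -3/2 + (1/6)*sqrt(129): a pole of order 1; residue 5/14 - (11/2408)*sqrt(129).

Denominator factor (v**2 + 3*v - 4/3): discriminant 43/3, real irrational roots -3/2 + (1/6)*sqrt(129) and -3/2 - (1/6)*sqrt(129); poles of order 1, moduli -3/2 + (1/6)*sqrt(129) and 3/2 + (1/6)*sqrt(129).
The radius of convergence is the smallest modulus among the singular points: -3/2 + (1/6)*sqrt(129).
The factor v**2 + 3*v - 4/3 splits as (v - a)(v - a') with a = -3/2 - (1/6)*sqrt(129), a' = -3/2 + (1/6)*sqrt(129). At the order-1 pole a set g(v) = (v - a)*f(v) = [5*v/7 + 7/8] / (v - a').
Simple pole: residue = g(a) at a = -3/2 - (1/6)*sqrt(129), which is 5/14 + (11/2408)*sqrt(129).
The factor v**2 + 3*v - 4/3 splits as (v - a)(v - a') with a = -3/2 + (1/6)*sqrt(129), a' = -3/2 - (1/6)*sqrt(129). At the order-1 pole a set g(v) = (v - a)*f(v) = [5*v/7 + 7/8] / (v - a').
Simple pole: residue = g(a) at a = -3/2 + (1/6)*sqrt(129), which is 5/14 - (11/2408)*sqrt(129).
List the singular points by increasing real part (a conjugate pair: the negative imaginary part first).


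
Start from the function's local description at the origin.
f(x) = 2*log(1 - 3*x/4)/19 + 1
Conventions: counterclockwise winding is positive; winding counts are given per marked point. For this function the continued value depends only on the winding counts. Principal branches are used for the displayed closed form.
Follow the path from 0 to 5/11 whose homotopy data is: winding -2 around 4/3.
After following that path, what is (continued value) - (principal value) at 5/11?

Continued minus principal equals -(8/19)*pi*i.

The rational part is single-valued and drops out of the difference; each branch term changes only by its own monodromy.
(2/19)*log(1 - x/(4/3)): each positive loop around 4/3 adds 2*pi*i to the log, so winding -2 contributes (2/19)*(-2)*2*pi*i = -(8/19)*pi*i.
Summing the contributions at x = 5/11 gives -(8/19)*pi*i.


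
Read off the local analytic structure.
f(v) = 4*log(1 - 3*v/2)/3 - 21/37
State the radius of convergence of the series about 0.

The radius of convergence is 2/3.

Branch term (4/3)*log(1 - v/(2/3)): its argument vanishes at v = 2/3, a logarithmic branch point, modulus 2/3.
The radius of convergence is the smallest modulus among the singular points: 2/3.


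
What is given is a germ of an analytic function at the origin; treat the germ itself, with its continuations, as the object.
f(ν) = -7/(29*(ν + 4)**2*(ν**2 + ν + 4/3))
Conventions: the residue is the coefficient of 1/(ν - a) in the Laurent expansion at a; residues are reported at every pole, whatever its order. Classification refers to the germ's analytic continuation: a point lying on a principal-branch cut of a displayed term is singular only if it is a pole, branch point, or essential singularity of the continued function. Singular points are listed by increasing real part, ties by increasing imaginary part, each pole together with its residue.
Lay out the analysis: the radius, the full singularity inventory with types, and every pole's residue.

Denominator factor (ν + 4)^2: pole of order 2 at -4, modulus 4.
Denominator factor (ν**2 + ν + 4/3): discriminant -13/3, complex-conjugate roots (-1/2) + ((1/6)*sqrt(39))*i and (-1/2) - ((1/6)*sqrt(39))*i; poles of order 1, moduli (2/3)*sqrt(3) and (2/3)*sqrt(3).
The radius of convergence is the smallest modulus among the singular points: (2/3)*sqrt(3).
At the order-2 pole -4 set g(ν) = (ν - (-4))^2*f(ν) = -7/(29*(ν**2 + ν + 4/3)).
Order-2 pole: residue = g'(a); g'(-4) = -441/46400, so the residue is -441/46400.
The factor ν**2 + ν + 4/3 splits as (ν - a)(ν - a') with a = (-1/2) - ((1/6)*sqrt(39))*i, a' = (-1/2) + ((1/6)*sqrt(39))*i. At the order-1 pole a set g(ν) = (ν - a)*f(ν) = [-7/(29*(ν + 4)**2)] / (ν - a').
Simple pole: residue = g(a) at a = (-1/2) - ((1/6)*sqrt(39))*i, which is (441/92800) - ((1407/1206400)*sqrt(39))*i.
The factor ν**2 + ν + 4/3 splits as (ν - a)(ν - a') with a = (-1/2) + ((1/6)*sqrt(39))*i, a' = (-1/2) - ((1/6)*sqrt(39))*i. At the order-1 pole a set g(ν) = (ν - a)*f(ν) = [-7/(29*(ν + 4)**2)] / (ν - a').
Simple pole: residue = g(a) at a = (-1/2) + ((1/6)*sqrt(39))*i, which is (441/92800) + ((1407/1206400)*sqrt(39))*i.
List the singular points by increasing real part (a conjugate pair: the negative imaginary part first).

Radius of convergence at 0: (2/3)*sqrt(3).
At -4: a pole of order 2; residue -441/46400.
At (-1/2) - ((1/6)*sqrt(39))*i: a pole of order 1; residue (441/92800) - ((1407/1206400)*sqrt(39))*i.
At (-1/2) + ((1/6)*sqrt(39))*i: a pole of order 1; residue (441/92800) + ((1407/1206400)*sqrt(39))*i.


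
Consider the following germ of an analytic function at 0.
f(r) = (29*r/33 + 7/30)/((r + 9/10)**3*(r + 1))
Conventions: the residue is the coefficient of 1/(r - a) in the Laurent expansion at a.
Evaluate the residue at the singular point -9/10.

At the order-3 pole -9/10 set g(r) = (r - (-9/10))^3*f(r) = (29*r/33 + 7/30)/(r + 1).
Order-3 pole: residue = g''(a)/2; g''(-9/10) = -14200/11, so the residue is -7100/11.

The residue is -7100/11.


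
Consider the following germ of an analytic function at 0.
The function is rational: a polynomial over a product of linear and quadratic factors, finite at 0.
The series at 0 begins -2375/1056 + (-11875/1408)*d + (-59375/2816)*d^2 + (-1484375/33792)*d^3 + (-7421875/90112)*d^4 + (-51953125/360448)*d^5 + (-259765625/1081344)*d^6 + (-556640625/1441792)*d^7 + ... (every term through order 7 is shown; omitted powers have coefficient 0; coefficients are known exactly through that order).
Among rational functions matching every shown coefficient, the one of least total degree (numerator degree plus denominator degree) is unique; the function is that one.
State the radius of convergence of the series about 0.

No rational of total degree below 3 reproduces all 8 coefficients; solving the [0/3] Pade equations on them gives f(d) = 38/(33*(d - 4/5)**3), whose expansion matches every shown term.
Denominator factor (d - 4/5)^3: pole of order 3 at 4/5, modulus 4/5.
The radius of convergence is the smallest modulus among the singular points: 4/5.

The radius of convergence is 4/5.


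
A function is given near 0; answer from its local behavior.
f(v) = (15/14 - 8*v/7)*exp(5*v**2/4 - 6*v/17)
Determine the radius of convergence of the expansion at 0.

The factor exp(5*v**2/4 - 6*v/17) is entire and contributes no finite singular point.
The polynomial part has no poles.
No finite singular points: the Taylor series at 0 converges everywhere.

The radius of convergence is infinite.


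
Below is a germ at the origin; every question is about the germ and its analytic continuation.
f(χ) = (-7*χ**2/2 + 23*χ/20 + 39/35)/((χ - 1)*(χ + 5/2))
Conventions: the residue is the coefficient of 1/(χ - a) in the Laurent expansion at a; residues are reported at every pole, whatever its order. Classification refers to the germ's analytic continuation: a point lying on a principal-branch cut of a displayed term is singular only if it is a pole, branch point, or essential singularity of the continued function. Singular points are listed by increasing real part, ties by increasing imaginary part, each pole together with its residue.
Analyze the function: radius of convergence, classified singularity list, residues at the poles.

Denominator factor (χ + 5/2): pole of order 1 at -5/2, modulus 5/2.
Denominator factor (χ - 1): pole of order 1 at 1, modulus 1.
The radius of convergence is the smallest modulus among the singular points: 1.
At the order-1 pole -5/2 set g(χ) = (χ - (-5/2))*f(χ) = (-7*χ**2/2 + 23*χ/20 + 39/35)/(χ - 1).
Simple pole: residue = g(a) at a = -5/2, which is 3309/490.
At the order-1 pole 1 set g(χ) = (χ - (1))*f(χ) = (-7*χ**2/2 + 23*χ/20 + 39/35)/(χ + 5/2).
Simple pole: residue = g(a) at a = 1, which is -173/490.
List the singular points by increasing real part (a conjugate pair: the negative imaginary part first).

Radius of convergence at 0: 1.
At -5/2: a pole of order 1; residue 3309/490.
At 1: a pole of order 1; residue -173/490.


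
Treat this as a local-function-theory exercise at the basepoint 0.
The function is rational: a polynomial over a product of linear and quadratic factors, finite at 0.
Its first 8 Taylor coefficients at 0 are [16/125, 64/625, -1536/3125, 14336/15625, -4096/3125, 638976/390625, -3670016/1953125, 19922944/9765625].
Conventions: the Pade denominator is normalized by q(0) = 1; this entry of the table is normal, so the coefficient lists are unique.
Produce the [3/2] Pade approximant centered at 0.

Taylor coefficients needed (read off): a_0 = 16/125, a_1 = 64/625, a_2 = -1536/3125, a_3 = 14336/15625, a_4 = -4096/3125, a_5 = 638976/390625.
Write the denominator as Q(φ) = 1 + q1*φ + q2*φ^2. Requiring Q*f - P = O(φ^6) with deg P <= 3 kills the coefficients of φ^4..φ^5 in Q*f:
  φ^4: a_4 + q1*a_3 + q2*a_2 = 0, i.e. -4096/3125 + (14336/15625)*q1 + (-1536/3125)*q2 = 0.
  φ^5: a_5 + q1*a_4 + q2*a_3 = 0, i.e. 638976/390625 + (-4096/3125)*q1 + (14336/15625)*q2 = 0.
Solving this linear system: q1 = 232/115, q2 = 632/575.
The numerator is Q*f truncated at degree 3: P0 = a_0 = 16/125; P1 = a_1 + q1*a_0 = 5184/14375; P2 = a_2 + q1*a_1 + q2*a_0 = -10368/71875; P3 = a_3 + q1*a_2 + q2*a_1 = 13824/359375.

The Pade approximant has numerator coefficients [16/125, 5184/14375, -10368/71875, 13824/359375]; denominator coefficients [1, 232/115, 632/575].


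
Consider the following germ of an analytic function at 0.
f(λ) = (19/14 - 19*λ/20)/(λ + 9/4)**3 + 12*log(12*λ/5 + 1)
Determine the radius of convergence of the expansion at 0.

Denominator factor (λ + 9/4)^3: pole of order 3 at -9/4, modulus 9/4.
Branch term (12)*log(1 - λ/(-5/12)): its argument vanishes at λ = -5/12, a logarithmic branch point, modulus 5/12.
The radius of convergence is the smallest modulus among the singular points: 5/12.

The radius of convergence is 5/12.


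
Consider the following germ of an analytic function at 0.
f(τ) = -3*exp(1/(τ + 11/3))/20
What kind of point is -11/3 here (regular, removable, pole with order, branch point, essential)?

The point is an essential singularity.

The exponent 1/(τ - (-11/3)) has a pole at -11/3, so exp(1/(τ - (-11/3))) takes every nonzero value near it: an essential singularity (not a pole of any order).


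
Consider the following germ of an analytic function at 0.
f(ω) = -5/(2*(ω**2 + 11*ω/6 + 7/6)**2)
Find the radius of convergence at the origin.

Denominator factor (ω**2 + 11*ω/6 + 7/6)^2: discriminant -47/36, complex-conjugate roots (-11/12) + ((1/12)*sqrt(47))*i and (-11/12) - ((1/12)*sqrt(47))*i; poles of order 2, moduli (1/6)*sqrt(42) and (1/6)*sqrt(42).
The radius of convergence is the smallest modulus among the singular points: (1/6)*sqrt(42).

The radius of convergence is (1/6)*sqrt(42).


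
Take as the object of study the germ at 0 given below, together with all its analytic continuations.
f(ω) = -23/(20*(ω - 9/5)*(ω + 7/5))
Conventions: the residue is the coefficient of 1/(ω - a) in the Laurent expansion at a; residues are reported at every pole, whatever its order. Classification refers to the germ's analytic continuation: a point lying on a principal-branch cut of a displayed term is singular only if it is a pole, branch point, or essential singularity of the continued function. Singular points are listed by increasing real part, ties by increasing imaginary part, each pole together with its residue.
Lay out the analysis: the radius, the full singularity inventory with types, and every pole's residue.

Denominator factor (ω - 9/5): pole of order 1 at 9/5, modulus 9/5.
Denominator factor (ω + 7/5): pole of order 1 at -7/5, modulus 7/5.
The radius of convergence is the smallest modulus among the singular points: 7/5.
At the order-1 pole -7/5 set g(ω) = (ω - (-7/5))*f(ω) = -23/(20*(ω - 9/5)).
Simple pole: residue = g(a) at a = -7/5, which is 23/64.
At the order-1 pole 9/5 set g(ω) = (ω - (9/5))*f(ω) = -23/(20*(ω + 7/5)).
Simple pole: residue = g(a) at a = 9/5, which is -23/64.
List the singular points by increasing real part (a conjugate pair: the negative imaginary part first).

Radius of convergence at 0: 7/5.
At -7/5: a pole of order 1; residue 23/64.
At 9/5: a pole of order 1; residue -23/64.


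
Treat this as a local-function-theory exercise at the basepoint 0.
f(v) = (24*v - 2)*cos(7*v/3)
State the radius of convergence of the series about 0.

The factor cos(7*v/3) is entire and contributes no finite singular point.
The polynomial part has no poles.
No finite singular points: the Taylor series at 0 converges everywhere.

The radius of convergence is infinite.


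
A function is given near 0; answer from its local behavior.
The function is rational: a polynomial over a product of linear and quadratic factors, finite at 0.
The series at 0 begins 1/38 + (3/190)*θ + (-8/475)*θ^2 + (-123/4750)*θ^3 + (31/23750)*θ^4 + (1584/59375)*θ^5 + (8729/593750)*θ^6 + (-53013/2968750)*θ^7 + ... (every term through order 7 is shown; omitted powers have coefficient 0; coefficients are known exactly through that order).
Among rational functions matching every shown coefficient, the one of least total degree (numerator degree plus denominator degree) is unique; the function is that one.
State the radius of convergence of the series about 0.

The radius of convergence is 1.

No rational of total degree below 2 reproduces all 8 coefficients; solving the [0/2] Pade equations on them gives f(θ) = 1/(38*(θ**2 - 3*θ/5 + 1)), whose expansion matches every shown term.
Denominator factor (θ**2 - 3*θ/5 + 1): discriminant -91/25, complex-conjugate roots (3/10) + ((1/10)*sqrt(91))*i and (3/10) - ((1/10)*sqrt(91))*i; poles of order 1, moduli 1 and 1.
The radius of convergence is the smallest modulus among the singular points: 1.


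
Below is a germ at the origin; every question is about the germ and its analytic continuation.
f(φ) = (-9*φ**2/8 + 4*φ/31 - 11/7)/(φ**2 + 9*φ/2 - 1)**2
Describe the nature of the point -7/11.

The point is a regular point.

Denominator factors: φ**2 + 9*φ/2 - 1 = -837/242 at φ = -7/11 — none vanishes.
So the germ continues analytically to -7/11.


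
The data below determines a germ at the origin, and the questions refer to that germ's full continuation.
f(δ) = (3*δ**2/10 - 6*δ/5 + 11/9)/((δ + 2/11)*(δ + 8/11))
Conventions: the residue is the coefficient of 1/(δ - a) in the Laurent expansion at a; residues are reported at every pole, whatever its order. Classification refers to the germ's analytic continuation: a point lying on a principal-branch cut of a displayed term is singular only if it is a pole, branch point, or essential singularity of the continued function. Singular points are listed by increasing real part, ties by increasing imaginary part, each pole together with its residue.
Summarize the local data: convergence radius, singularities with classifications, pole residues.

Radius of convergence at 0: 2/11.
At -8/11: a pole of order 1; residue -12271/2970.
At -2/11: a pole of order 1; residue 7897/2970.

Denominator factor (δ + 8/11): pole of order 1 at -8/11, modulus 8/11.
Denominator factor (δ + 2/11): pole of order 1 at -2/11, modulus 2/11.
The radius of convergence is the smallest modulus among the singular points: 2/11.
At the order-1 pole -8/11 set g(δ) = (δ - (-8/11))*f(δ) = (3*δ**2/10 - 6*δ/5 + 11/9)/(δ + 2/11).
Simple pole: residue = g(a) at a = -8/11, which is -12271/2970.
At the order-1 pole -2/11 set g(δ) = (δ - (-2/11))*f(δ) = (3*δ**2/10 - 6*δ/5 + 11/9)/(δ + 8/11).
Simple pole: residue = g(a) at a = -2/11, which is 7897/2970.
List the singular points by increasing real part (a conjugate pair: the negative imaginary part first).


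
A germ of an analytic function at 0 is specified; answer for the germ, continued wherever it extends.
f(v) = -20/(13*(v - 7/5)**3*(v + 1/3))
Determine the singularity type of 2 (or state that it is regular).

Denominator factors: v - 7/5 = 3/5 at v = 2; v + 1/3 = 7/3 at v = 2 — none vanishes.
So the germ continues analytically to 2.

The point is a regular point.


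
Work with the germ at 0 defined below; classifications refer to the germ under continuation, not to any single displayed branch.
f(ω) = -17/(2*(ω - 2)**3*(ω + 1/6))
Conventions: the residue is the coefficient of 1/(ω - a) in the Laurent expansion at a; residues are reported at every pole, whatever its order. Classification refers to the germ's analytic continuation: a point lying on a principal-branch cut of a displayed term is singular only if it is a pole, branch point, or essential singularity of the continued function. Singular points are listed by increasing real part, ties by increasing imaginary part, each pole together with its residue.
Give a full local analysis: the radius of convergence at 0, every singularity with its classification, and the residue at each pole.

Radius of convergence at 0: 1/6.
At -1/6: a pole of order 1; residue 1836/2197.
At 2: a pole of order 3; residue -1836/2197.

Denominator factor (ω - 2)^3: pole of order 3 at 2, modulus 2.
Denominator factor (ω + 1/6): pole of order 1 at -1/6, modulus 1/6.
The radius of convergence is the smallest modulus among the singular points: 1/6.
At the order-1 pole -1/6 set g(ω) = (ω - (-1/6))*f(ω) = -17/(2*(ω - 2)**3).
Simple pole: residue = g(a) at a = -1/6, which is 1836/2197.
At the order-3 pole 2 set g(ω) = (ω - (2))^3*f(ω) = -17/(2*(ω + 1/6)).
Order-3 pole: residue = g''(a)/2; g''(2) = -3672/2197, so the residue is -1836/2197.
List the singular points by increasing real part (a conjugate pair: the negative imaginary part first).


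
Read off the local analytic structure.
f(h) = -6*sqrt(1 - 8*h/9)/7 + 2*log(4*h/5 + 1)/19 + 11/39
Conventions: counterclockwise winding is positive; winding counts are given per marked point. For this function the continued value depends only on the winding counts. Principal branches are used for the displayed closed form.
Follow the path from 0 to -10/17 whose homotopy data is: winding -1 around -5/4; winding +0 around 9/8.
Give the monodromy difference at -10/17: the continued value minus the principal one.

Continued minus principal equals -(4/19)*pi*i.

The rational part is single-valued and drops out of the difference; each branch term changes only by its own monodromy.
(-6/7)*sqrt(1 - h/(9/8)): winding +0 is even, the square root returns to the same sheet, contribution 0.
(2/19)*log(1 - h/(-5/4)): each positive loop around -5/4 adds 2*pi*i to the log, so winding -1 contributes (2/19)*(-1)*2*pi*i = -(4/19)*pi*i.
Summing the contributions at h = -10/17 gives -(4/19)*pi*i.


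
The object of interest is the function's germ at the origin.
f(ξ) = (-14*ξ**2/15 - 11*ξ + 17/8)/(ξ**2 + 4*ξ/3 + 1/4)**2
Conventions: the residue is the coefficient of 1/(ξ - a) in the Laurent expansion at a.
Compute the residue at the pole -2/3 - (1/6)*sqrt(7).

The residue is (9963/980)*sqrt(7).

The factor ξ**2 + 4*ξ/3 + 1/4 splits as (ξ - a)(ξ - a') with a = -2/3 - (1/6)*sqrt(7), a' = -2/3 + (1/6)*sqrt(7). At the order-2 pole a set g(ξ) = (ξ - a)^2*f(ξ) = [-14*ξ**2/15 - 11*ξ + 17/8] / (ξ - a')^2.
Order-2 pole: residue = g'(a); g'(-2/3 - (1/6)*sqrt(7)) = (9963/980)*sqrt(7), so the residue is (9963/980)*sqrt(7).


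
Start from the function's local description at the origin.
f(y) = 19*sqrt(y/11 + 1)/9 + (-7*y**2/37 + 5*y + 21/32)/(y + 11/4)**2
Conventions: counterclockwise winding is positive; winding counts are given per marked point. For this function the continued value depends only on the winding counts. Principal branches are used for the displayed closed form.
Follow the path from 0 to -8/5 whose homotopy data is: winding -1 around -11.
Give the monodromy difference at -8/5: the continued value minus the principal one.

The rational part is single-valued and drops out of the difference; each branch term changes only by its own monodromy.
(19/9)*sqrt(1 - y/(-11)): winding -1 is odd, the square root flips sign, contributing -2*(19/9)*sqrt(1 - (-8/5)/(-11)) = -2*(19/9)*sqrt(47/55) = -(38/495)*sqrt(2585).
Summing the contributions at y = -8/5 gives -(38/495)*sqrt(2585).

Continued minus principal equals -(38/495)*sqrt(2585).


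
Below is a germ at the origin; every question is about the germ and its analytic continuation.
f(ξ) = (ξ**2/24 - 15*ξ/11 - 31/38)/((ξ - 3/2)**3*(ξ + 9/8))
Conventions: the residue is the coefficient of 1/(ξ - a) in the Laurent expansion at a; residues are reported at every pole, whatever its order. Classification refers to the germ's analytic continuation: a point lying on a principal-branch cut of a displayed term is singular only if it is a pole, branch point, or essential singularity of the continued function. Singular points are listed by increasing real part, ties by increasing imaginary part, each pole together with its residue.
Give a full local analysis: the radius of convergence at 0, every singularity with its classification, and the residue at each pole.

Denominator factor (ξ + 9/8): pole of order 1 at -9/8, modulus 9/8.
Denominator factor (ξ - 3/2)^3: pole of order 3 at 3/2, modulus 3/2.
The radius of convergence is the smallest modulus among the singular points: 9/8.
At the order-1 pole -9/8 set g(ξ) = (ξ - (-9/8))*f(ξ) = (ξ**2/24 - 15*ξ/11 - 31/38)/(ξ - 3/2)**3.
Simple pole: residue = g(a) at a = -9/8, which is -82507/1935549.
At the order-3 pole 3/2 set g(ξ) = (ξ - (3/2))^3*f(ξ) = (ξ**2/24 - 15*ξ/11 - 31/38)/(ξ + 9/8).
Order-3 pole: residue = g''(a)/2; g''(3/2) = 165014/1935549, so the residue is 82507/1935549.
List the singular points by increasing real part (a conjugate pair: the negative imaginary part first).

Radius of convergence at 0: 9/8.
At -9/8: a pole of order 1; residue -82507/1935549.
At 3/2: a pole of order 3; residue 82507/1935549.


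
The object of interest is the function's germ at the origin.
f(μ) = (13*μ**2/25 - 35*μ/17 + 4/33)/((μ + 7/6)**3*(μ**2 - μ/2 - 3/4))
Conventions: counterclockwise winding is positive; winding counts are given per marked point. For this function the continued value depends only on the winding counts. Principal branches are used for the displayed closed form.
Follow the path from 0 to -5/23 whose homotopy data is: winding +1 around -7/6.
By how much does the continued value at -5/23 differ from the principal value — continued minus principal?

The function is rational, hence single-valued: continuing it around any pole returns the same value, so the difference is 0.

Continued minus principal equals 0.


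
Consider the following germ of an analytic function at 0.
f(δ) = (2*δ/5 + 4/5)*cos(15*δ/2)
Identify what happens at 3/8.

There is no denominator, hence no pole anywhere.
The factor cos(15*δ/2) is entire.
So the germ continues analytically to 3/8.

The point is a regular point.


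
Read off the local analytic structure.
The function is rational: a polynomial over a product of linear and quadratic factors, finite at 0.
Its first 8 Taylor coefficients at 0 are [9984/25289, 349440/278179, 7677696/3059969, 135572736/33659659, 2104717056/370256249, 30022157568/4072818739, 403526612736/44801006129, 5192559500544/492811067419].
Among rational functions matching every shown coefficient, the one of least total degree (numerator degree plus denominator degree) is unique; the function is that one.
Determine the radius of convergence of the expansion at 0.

No rational of total degree below 4 reproduces all 8 coefficients; solving the [0/4] Pade equations on them gives f(w) = 39/(38*(w - 11/8)**3*(w - 1)), whose expansion matches every shown term.
Denominator factor (w - 11/8)^3: pole of order 3 at 11/8, modulus 11/8.
Denominator factor (w - 1): pole of order 1 at 1, modulus 1.
The radius of convergence is the smallest modulus among the singular points: 1.

The radius of convergence is 1.


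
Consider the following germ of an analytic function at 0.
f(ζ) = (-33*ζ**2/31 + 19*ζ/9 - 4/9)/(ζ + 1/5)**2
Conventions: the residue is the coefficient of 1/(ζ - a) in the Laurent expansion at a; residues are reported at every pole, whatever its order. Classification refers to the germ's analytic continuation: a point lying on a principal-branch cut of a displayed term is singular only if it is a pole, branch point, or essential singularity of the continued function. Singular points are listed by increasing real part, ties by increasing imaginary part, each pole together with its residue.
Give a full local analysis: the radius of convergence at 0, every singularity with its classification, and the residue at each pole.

Radius of convergence at 0: 1/5.
At -1/5: a pole of order 2; residue 3539/1395.

Denominator factor (ζ + 1/5)^2: pole of order 2 at -1/5, modulus 1/5.
The radius of convergence is the smallest modulus among the singular points: 1/5.
At the order-2 pole -1/5 set g(ζ) = (ζ - (-1/5))^2*f(ζ) = -33*ζ**2/31 + 19*ζ/9 - 4/9.
Order-2 pole: residue = g'(a); g'(-1/5) = 3539/1395, so the residue is 3539/1395.


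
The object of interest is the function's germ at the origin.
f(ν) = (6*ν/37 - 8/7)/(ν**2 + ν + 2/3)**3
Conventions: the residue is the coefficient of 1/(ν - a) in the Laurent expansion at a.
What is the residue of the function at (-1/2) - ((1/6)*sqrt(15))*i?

The residue is -((17118/32375)*sqrt(15))*i.

The factor ν**2 + ν + 2/3 splits as (ν - a)(ν - a') with a = (-1/2) - ((1/6)*sqrt(15))*i, a' = (-1/2) + ((1/6)*sqrt(15))*i. At the order-3 pole a set g(ν) = (ν - a)^3*f(ν) = [6*ν/37 - 8/7] / (ν - a')^3.
Order-3 pole: residue = g''(a)/2; g''((-1/2) - ((1/6)*sqrt(15))*i) = -((34236/32375)*sqrt(15))*i, so the residue is -((17118/32375)*sqrt(15))*i.


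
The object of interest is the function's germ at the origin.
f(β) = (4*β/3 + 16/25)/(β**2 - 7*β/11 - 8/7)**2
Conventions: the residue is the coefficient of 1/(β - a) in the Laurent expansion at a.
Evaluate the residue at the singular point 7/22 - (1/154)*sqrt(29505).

The residue is (1487332/1332466875)*sqrt(29505).

The factor β**2 - 7*β/11 - 8/7 splits as (β - a)(β - a') with a = 7/22 - (1/154)*sqrt(29505), a' = 7/22 + (1/154)*sqrt(29505). At the order-2 pole a set g(β) = (β - a)^2*f(β) = [4*β/3 + 16/25] / (β - a')^2.
Order-2 pole: residue = g'(a); g'(7/22 - (1/154)*sqrt(29505)) = (1487332/1332466875)*sqrt(29505), so the residue is (1487332/1332466875)*sqrt(29505).


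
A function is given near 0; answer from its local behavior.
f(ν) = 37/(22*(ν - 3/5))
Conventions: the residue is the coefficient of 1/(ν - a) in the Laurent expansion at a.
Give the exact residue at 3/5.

At the order-1 pole 3/5 set g(ν) = (ν - (3/5))*f(ν) = 37/22.
Simple pole: residue = g(a) at a = 3/5, which is 37/22.

The residue is 37/22.


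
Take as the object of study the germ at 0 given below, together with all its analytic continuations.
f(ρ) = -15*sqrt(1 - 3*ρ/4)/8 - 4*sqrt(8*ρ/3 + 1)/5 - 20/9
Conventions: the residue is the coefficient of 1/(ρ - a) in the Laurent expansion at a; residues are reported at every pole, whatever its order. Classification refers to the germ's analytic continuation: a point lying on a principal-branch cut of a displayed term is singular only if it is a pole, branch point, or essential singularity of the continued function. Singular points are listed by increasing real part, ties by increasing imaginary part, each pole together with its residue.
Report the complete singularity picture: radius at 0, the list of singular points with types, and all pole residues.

Radius of convergence at 0: 3/8.
At -3/8: an algebraic (square-root) branch point.
At 4/3: an algebraic (square-root) branch point.

Branch term (-4/5)*sqrt(1 - ρ/(-3/8)): its argument vanishes at ρ = -3/8, a square-root branch point, modulus 3/8.
Branch term (-15/8)*sqrt(1 - ρ/(4/3)): its argument vanishes at ρ = 4/3, a square-root branch point, modulus 4/3.
The radius of convergence is the smallest modulus among the singular points: 3/8.
List the singular points by increasing real part (a conjugate pair: the negative imaginary part first).


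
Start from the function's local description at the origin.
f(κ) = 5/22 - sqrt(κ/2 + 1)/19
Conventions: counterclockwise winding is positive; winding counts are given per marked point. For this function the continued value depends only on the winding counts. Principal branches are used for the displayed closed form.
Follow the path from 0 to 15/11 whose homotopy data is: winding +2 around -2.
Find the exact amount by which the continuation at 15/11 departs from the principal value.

Continued minus principal equals 0.

The rational part is single-valued and drops out of the difference; each branch term changes only by its own monodromy.
(-1/19)*sqrt(1 - κ/(-2)): winding +2 is even, the square root returns to the same sheet, contribution 0.
Summing the contributions at κ = 15/11 gives 0.


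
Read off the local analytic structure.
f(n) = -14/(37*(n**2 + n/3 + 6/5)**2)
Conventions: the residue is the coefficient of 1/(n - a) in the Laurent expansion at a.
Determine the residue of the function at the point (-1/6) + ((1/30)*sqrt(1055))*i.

The factor n**2 + n/3 + 6/5 splits as (n - a)(n - a') with a = (-1/6) + ((1/30)*sqrt(1055))*i, a' = (-1/6) - ((1/30)*sqrt(1055))*i. At the order-2 pole a set g(n) = (n - a)^2*f(n) = [-14/37] / (n - a')^2.
Order-2 pole: residue = g'(a); g'((-1/6) + ((1/30)*sqrt(1055))*i) = ((3780/1647277)*sqrt(1055))*i, so the residue is ((3780/1647277)*sqrt(1055))*i.

The residue is ((3780/1647277)*sqrt(1055))*i.


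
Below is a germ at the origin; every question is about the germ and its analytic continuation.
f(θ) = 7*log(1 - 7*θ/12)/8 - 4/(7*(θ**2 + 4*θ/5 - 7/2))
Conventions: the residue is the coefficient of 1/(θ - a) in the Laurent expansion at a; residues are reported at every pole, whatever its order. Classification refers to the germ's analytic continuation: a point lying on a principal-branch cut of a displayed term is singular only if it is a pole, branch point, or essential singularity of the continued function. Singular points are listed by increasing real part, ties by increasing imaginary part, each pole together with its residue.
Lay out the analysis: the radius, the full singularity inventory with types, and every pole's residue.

Denominator factor (θ**2 + 4*θ/5 - 7/2): discriminant 366/25, real irrational roots -2/5 + (1/10)*sqrt(366) and -2/5 - (1/10)*sqrt(366); poles of order 1, moduli -2/5 + (1/10)*sqrt(366) and 2/5 + (1/10)*sqrt(366).
Branch term (7/8)*log(1 - θ/(12/7)): its argument vanishes at θ = 12/7, a logarithmic branch point, modulus 12/7.
The radius of convergence is the smallest modulus among the singular points: -2/5 + (1/10)*sqrt(366).
The branch term is analytic at -2/5 - (1/10)*sqrt(366) and contributes nothing to the residue; only the rational part matters.
The factor θ**2 + 4*θ/5 - 7/2 splits as (θ - a)(θ - a') with a = -2/5 - (1/10)*sqrt(366), a' = -2/5 + (1/10)*sqrt(366). At the order-1 pole a set g(θ) = (θ - a)*(rational part) = [-4/7] / (θ - a').
Simple pole: residue = g(a) at a = -2/5 - (1/10)*sqrt(366), which is (10/1281)*sqrt(366).
The branch term is analytic at -2/5 + (1/10)*sqrt(366) and contributes nothing to the residue; only the rational part matters.
The factor θ**2 + 4*θ/5 - 7/2 splits as (θ - a)(θ - a') with a = -2/5 + (1/10)*sqrt(366), a' = -2/5 - (1/10)*sqrt(366). At the order-1 pole a set g(θ) = (θ - a)*(rational part) = [-4/7] / (θ - a').
Simple pole: residue = g(a) at a = -2/5 + (1/10)*sqrt(366), which is -(10/1281)*sqrt(366).
List the singular points by increasing real part (a conjugate pair: the negative imaginary part first).

Radius of convergence at 0: -2/5 + (1/10)*sqrt(366).
At -2/5 - (1/10)*sqrt(366): a pole of order 1; residue (10/1281)*sqrt(366).
At -2/5 + (1/10)*sqrt(366): a pole of order 1; residue -(10/1281)*sqrt(366).
At 12/7: a logarithmic branch point.


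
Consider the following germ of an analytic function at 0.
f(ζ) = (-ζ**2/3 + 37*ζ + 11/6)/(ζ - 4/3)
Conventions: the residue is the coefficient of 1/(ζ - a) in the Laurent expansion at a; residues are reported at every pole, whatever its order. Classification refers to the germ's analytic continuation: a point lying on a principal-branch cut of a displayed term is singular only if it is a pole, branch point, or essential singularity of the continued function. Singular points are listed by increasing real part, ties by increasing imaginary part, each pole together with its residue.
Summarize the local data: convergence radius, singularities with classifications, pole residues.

Radius of convergence at 0: 4/3.
At 4/3: a pole of order 1; residue 2731/54.

Denominator factor (ζ - 4/3): pole of order 1 at 4/3, modulus 4/3.
The radius of convergence is the smallest modulus among the singular points: 4/3.
At the order-1 pole 4/3 set g(ζ) = (ζ - (4/3))*f(ζ) = -ζ**2/3 + 37*ζ + 11/6.
Simple pole: residue = g(a) at a = 4/3, which is 2731/54.
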